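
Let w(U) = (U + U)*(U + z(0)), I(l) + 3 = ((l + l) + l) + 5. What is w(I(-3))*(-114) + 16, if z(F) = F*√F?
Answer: -11156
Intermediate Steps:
I(l) = 2 + 3*l (I(l) = -3 + (((l + l) + l) + 5) = -3 + ((2*l + l) + 5) = -3 + (3*l + 5) = -3 + (5 + 3*l) = 2 + 3*l)
z(F) = F^(3/2)
w(U) = 2*U² (w(U) = (U + U)*(U + 0^(3/2)) = (2*U)*(U + 0) = (2*U)*U = 2*U²)
w(I(-3))*(-114) + 16 = (2*(2 + 3*(-3))²)*(-114) + 16 = (2*(2 - 9)²)*(-114) + 16 = (2*(-7)²)*(-114) + 16 = (2*49)*(-114) + 16 = 98*(-114) + 16 = -11172 + 16 = -11156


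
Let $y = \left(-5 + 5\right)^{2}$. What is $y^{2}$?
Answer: $0$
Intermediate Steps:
$y = 0$ ($y = 0^{2} = 0$)
$y^{2} = 0^{2} = 0$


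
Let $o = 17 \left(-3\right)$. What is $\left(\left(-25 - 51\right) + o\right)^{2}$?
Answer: $16129$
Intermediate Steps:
$o = -51$
$\left(\left(-25 - 51\right) + o\right)^{2} = \left(\left(-25 - 51\right) - 51\right)^{2} = \left(-76 - 51\right)^{2} = \left(-127\right)^{2} = 16129$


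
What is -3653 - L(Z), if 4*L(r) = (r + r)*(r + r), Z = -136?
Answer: -22149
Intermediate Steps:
L(r) = r² (L(r) = ((r + r)*(r + r))/4 = ((2*r)*(2*r))/4 = (4*r²)/4 = r²)
-3653 - L(Z) = -3653 - 1*(-136)² = -3653 - 1*18496 = -3653 - 18496 = -22149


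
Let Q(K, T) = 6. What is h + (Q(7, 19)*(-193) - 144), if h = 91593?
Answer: 90291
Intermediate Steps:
h + (Q(7, 19)*(-193) - 144) = 91593 + (6*(-193) - 144) = 91593 + (-1158 - 144) = 91593 - 1302 = 90291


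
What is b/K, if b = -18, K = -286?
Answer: 9/143 ≈ 0.062937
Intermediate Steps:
b/K = -18/(-286) = -18*(-1/286) = 9/143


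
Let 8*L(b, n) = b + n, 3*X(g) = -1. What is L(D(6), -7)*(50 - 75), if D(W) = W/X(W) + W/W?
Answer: 75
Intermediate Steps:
X(g) = -⅓ (X(g) = (⅓)*(-1) = -⅓)
D(W) = 1 - 3*W (D(W) = W/(-⅓) + W/W = W*(-3) + 1 = -3*W + 1 = 1 - 3*W)
L(b, n) = b/8 + n/8 (L(b, n) = (b + n)/8 = b/8 + n/8)
L(D(6), -7)*(50 - 75) = ((1 - 3*6)/8 + (⅛)*(-7))*(50 - 75) = ((1 - 18)/8 - 7/8)*(-25) = ((⅛)*(-17) - 7/8)*(-25) = (-17/8 - 7/8)*(-25) = -3*(-25) = 75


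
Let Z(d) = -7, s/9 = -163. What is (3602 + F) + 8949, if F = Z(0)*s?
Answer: 22820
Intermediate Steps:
s = -1467 (s = 9*(-163) = -1467)
F = 10269 (F = -7*(-1467) = 10269)
(3602 + F) + 8949 = (3602 + 10269) + 8949 = 13871 + 8949 = 22820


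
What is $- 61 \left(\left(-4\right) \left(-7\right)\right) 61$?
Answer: $-104188$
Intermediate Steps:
$- 61 \left(\left(-4\right) \left(-7\right)\right) 61 = \left(-61\right) 28 \cdot 61 = \left(-1708\right) 61 = -104188$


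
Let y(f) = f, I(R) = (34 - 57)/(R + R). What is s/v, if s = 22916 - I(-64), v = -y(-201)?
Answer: 2933225/25728 ≈ 114.01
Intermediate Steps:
I(R) = -23/(2*R) (I(R) = -23*1/(2*R) = -23/(2*R))
v = 201 (v = -1*(-201) = 201)
s = 2933225/128 (s = 22916 - (-23)/(2*(-64)) = 22916 - (-23)*(-1)/(2*64) = 22916 - 1*23/128 = 22916 - 23/128 = 2933225/128 ≈ 22916.)
s/v = (2933225/128)/201 = (2933225/128)*(1/201) = 2933225/25728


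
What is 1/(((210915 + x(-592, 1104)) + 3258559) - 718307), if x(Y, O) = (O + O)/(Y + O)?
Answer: 16/44018741 ≈ 3.6348e-7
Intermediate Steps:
x(Y, O) = 2*O/(O + Y) (x(Y, O) = (2*O)/(O + Y) = 2*O/(O + Y))
1/(((210915 + x(-592, 1104)) + 3258559) - 718307) = 1/(((210915 + 2*1104/(1104 - 592)) + 3258559) - 718307) = 1/(((210915 + 2*1104/512) + 3258559) - 718307) = 1/(((210915 + 2*1104*(1/512)) + 3258559) - 718307) = 1/(((210915 + 69/16) + 3258559) - 718307) = 1/((3374709/16 + 3258559) - 718307) = 1/(55511653/16 - 718307) = 1/(44018741/16) = 16/44018741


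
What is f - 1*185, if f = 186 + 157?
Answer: 158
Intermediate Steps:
f = 343
f - 1*185 = 343 - 1*185 = 343 - 185 = 158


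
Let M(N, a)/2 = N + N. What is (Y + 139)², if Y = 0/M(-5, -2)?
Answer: 19321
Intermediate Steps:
M(N, a) = 4*N (M(N, a) = 2*(N + N) = 2*(2*N) = 4*N)
Y = 0 (Y = 0/((4*(-5))) = 0/(-20) = 0*(-1/20) = 0)
(Y + 139)² = (0 + 139)² = 139² = 19321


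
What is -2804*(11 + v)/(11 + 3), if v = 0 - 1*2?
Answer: -12618/7 ≈ -1802.6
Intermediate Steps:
v = -2 (v = 0 - 2 = -2)
-2804*(11 + v)/(11 + 3) = -2804*(11 - 2)/(11 + 3) = -25236/14 = -2804*9/14 = -12618/7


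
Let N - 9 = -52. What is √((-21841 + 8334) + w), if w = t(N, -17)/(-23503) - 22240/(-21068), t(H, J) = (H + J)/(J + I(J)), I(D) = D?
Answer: I*√59813062534997077747973/2104435117 ≈ 116.22*I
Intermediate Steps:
N = -43 (N = 9 - 52 = -43)
t(H, J) = (H + J)/(2*J) (t(H, J) = (H + J)/(J + J) = (H + J)/((2*J)) = (H + J)*(1/(2*J)) = (H + J)/(2*J))
w = 2221345550/2104435117 (w = ((½)*(-43 - 17)/(-17))/(-23503) - 22240/(-21068) = ((½)*(-1/17)*(-60))*(-1/23503) - 22240*(-1/21068) = (30/17)*(-1/23503) + 5560/5267 = -30/399551 + 5560/5267 = 2221345550/2104435117 ≈ 1.0556)
√((-21841 + 8334) + w) = √((-21841 + 8334) + 2221345550/2104435117) = √(-13507 + 2221345550/2104435117) = √(-28422383779769/2104435117) = I*√59813062534997077747973/2104435117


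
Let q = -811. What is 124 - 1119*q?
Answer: 907633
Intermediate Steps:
124 - 1119*q = 124 - 1119*(-811) = 124 + 907509 = 907633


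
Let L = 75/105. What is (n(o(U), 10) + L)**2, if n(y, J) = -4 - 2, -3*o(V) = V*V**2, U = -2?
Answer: 1369/49 ≈ 27.939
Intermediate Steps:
o(V) = -V**3/3 (o(V) = -V*V**2/3 = -V**3/3)
n(y, J) = -6
L = 5/7 (L = 75*(1/105) = 5/7 ≈ 0.71429)
(n(o(U), 10) + L)**2 = (-6 + 5/7)**2 = (-37/7)**2 = 1369/49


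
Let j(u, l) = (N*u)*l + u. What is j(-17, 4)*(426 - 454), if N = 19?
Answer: 36652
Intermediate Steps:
j(u, l) = u + 19*l*u (j(u, l) = (19*u)*l + u = 19*l*u + u = u + 19*l*u)
j(-17, 4)*(426 - 454) = (-17*(1 + 19*4))*(426 - 454) = -17*(1 + 76)*(-28) = -17*77*(-28) = -1309*(-28) = 36652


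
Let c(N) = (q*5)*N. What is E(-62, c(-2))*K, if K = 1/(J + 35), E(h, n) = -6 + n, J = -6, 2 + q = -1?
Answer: 24/29 ≈ 0.82759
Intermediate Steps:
q = -3 (q = -2 - 1 = -3)
c(N) = -15*N (c(N) = (-3*5)*N = -15*N)
K = 1/29 (K = 1/(-6 + 35) = 1/29 ≈ 0.034483)
E(-62, c(-2))*K = (-6 - 15*(-2))*(1/29) = (-6 + 30)*(1/29) = 24*(1/29) = 24/29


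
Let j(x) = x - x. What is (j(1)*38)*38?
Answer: 0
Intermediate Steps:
j(x) = 0
(j(1)*38)*38 = (0*38)*38 = 0*38 = 0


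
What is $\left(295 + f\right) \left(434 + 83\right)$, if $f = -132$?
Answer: $84271$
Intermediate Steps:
$\left(295 + f\right) \left(434 + 83\right) = \left(295 - 132\right) \left(434 + 83\right) = 163 \cdot 517 = 84271$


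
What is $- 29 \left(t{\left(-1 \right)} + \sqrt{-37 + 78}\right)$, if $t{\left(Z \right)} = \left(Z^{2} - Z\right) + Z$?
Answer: $-29 - 29 \sqrt{41} \approx -214.69$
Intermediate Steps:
$t{\left(Z \right)} = Z^{2}$
$- 29 \left(t{\left(-1 \right)} + \sqrt{-37 + 78}\right) = - 29 \left(\left(-1\right)^{2} + \sqrt{-37 + 78}\right) = - 29 \left(1 + \sqrt{41}\right) = -29 - 29 \sqrt{41}$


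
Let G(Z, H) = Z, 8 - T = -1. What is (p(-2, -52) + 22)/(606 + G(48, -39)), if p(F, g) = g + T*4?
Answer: 1/109 ≈ 0.0091743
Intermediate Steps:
T = 9 (T = 8 - 1*(-1) = 8 + 1 = 9)
p(F, g) = 36 + g (p(F, g) = g + 9*4 = g + 36 = 36 + g)
(p(-2, -52) + 22)/(606 + G(48, -39)) = ((36 - 52) + 22)/(606 + 48) = (-16 + 22)/654 = 6*(1/654) = 1/109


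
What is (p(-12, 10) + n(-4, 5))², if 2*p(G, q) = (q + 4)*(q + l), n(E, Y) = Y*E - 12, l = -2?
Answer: 576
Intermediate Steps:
n(E, Y) = -12 + E*Y (n(E, Y) = E*Y - 12 = -12 + E*Y)
p(G, q) = (-2 + q)*(4 + q)/2 (p(G, q) = ((q + 4)*(q - 2))/2 = ((4 + q)*(-2 + q))/2 = ((-2 + q)*(4 + q))/2 = (-2 + q)*(4 + q)/2)
(p(-12, 10) + n(-4, 5))² = ((-4 + 10 + (½)*10²) + (-12 - 4*5))² = ((-4 + 10 + (½)*100) + (-12 - 20))² = ((-4 + 10 + 50) - 32)² = (56 - 32)² = 24² = 576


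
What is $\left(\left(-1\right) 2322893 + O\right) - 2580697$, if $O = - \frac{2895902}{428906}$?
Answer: $- \frac{1051591034221}{214453} \approx -4.9036 \cdot 10^{6}$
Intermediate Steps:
$O = - \frac{1447951}{214453}$ ($O = \left(-2895902\right) \frac{1}{428906} = - \frac{1447951}{214453} \approx -6.7518$)
$\left(\left(-1\right) 2322893 + O\right) - 2580697 = \left(\left(-1\right) 2322893 - \frac{1447951}{214453}\right) - 2580697 = \left(-2322893 - \frac{1447951}{214453}\right) - 2580697 = - \frac{498152820480}{214453} - 2580697 = - \frac{1051591034221}{214453}$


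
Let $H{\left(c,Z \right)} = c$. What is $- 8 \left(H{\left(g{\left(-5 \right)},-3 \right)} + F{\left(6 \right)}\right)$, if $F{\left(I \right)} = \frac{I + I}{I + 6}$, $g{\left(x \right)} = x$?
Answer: $32$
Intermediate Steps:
$F{\left(I \right)} = \frac{2 I}{6 + I}$
$- 8 \left(H{\left(g{\left(-5 \right)},-3 \right)} + F{\left(6 \right)}\right) = - 8 \left(-5 + 2 \cdot 6 \frac{1}{6 + 6}\right) = - 8 \left(-5 + 2 \cdot 6 \cdot \frac{1}{12}\right) = - 8 \left(-5 + 1\right) = \left(-8\right) \left(-4\right) = 32$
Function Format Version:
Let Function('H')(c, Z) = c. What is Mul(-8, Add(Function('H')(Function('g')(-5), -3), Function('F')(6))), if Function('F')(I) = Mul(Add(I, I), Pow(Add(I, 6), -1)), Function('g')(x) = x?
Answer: 32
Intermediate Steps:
Function('F')(I) = Mul(2, I, Pow(Add(6, I), -1)) (Function('F')(I) = Mul(Mul(2, I), Pow(Add(6, I), -1)) = Mul(2, I, Pow(Add(6, I), -1)))
Mul(-8, Add(Function('H')(Function('g')(-5), -3), Function('F')(6))) = Mul(-8, Add(-5, Mul(2, 6, Pow(Add(6, 6), -1)))) = Mul(-8, Add(-5, Mul(2, 6, Pow(12, -1)))) = Mul(-8, Add(-5, Mul(2, 6, Rational(1, 12)))) = Mul(-8, Add(-5, 1)) = Mul(-8, -4) = 32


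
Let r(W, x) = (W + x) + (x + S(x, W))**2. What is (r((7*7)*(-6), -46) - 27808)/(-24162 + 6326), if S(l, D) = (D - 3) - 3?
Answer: -22892/4459 ≈ -5.1339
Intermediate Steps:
S(l, D) = -6 + D (S(l, D) = (-3 + D) - 3 = -6 + D)
r(W, x) = W + x + (-6 + W + x)**2 (r(W, x) = (W + x) + (x + (-6 + W))**2 = (W + x) + (-6 + W + x)**2 = W + x + (-6 + W + x)**2)
(r((7*7)*(-6), -46) - 27808)/(-24162 + 6326) = (((7*7)*(-6) - 46 + (-6 + (7*7)*(-6) - 46)**2) - 27808)/(-24162 + 6326) = ((49*(-6) - 46 + (-6 + 49*(-6) - 46)**2) - 27808)/(-17836) = ((-294 - 46 + (-6 - 294 - 46)**2) - 27808)*(-1/17836) = ((-294 - 46 + (-346)**2) - 27808)*(-1/17836) = ((-294 - 46 + 119716) - 27808)*(-1/17836) = (119376 - 27808)*(-1/17836) = 91568*(-1/17836) = -22892/4459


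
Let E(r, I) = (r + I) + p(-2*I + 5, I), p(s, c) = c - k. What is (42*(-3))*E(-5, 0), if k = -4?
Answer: 126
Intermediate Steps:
p(s, c) = 4 + c (p(s, c) = c - 1*(-4) = c + 4 = 4 + c)
E(r, I) = 4 + r + 2*I (E(r, I) = (r + I) + (4 + I) = (I + r) + (4 + I) = 4 + r + 2*I)
(42*(-3))*E(-5, 0) = (42*(-3))*(4 - 5 + 2*0) = -126*(4 - 5 + 0) = -126*(-1) = 126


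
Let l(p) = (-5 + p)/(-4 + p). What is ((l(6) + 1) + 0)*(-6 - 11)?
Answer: -51/2 ≈ -25.500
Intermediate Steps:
l(p) = (-5 + p)/(-4 + p)
((l(6) + 1) + 0)*(-6 - 11) = (((-5 + 6)/(-4 + 6) + 1) + 0)*(-6 - 11) = ((1/2 + 1) + 0)*(-17) = (3/2 + 0)*(-17) = (3/2)*(-17) = -51/2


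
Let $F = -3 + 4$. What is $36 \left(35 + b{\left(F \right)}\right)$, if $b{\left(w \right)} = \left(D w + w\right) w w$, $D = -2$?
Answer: $1224$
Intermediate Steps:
$F = 1$
$b{\left(w \right)} = - w^{3}$ ($b{\left(w \right)} = \left(- 2 w + w\right) w w = - w w w = - w^{2} w = - w^{3}$)
$36 \left(35 + b{\left(F \right)}\right) = 36 \left(35 - 1^{3}\right) = 36 \left(35 - 1\right) = 36 \cdot 34 = 1224$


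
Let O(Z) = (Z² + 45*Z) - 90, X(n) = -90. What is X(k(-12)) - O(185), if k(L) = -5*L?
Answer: -42550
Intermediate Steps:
O(Z) = -90 + Z² + 45*Z
X(k(-12)) - O(185) = -90 - (-90 + 185² + 45*185) = -90 - (-90 + 34225 + 8325) = -90 - 1*42460 = -90 - 42460 = -42550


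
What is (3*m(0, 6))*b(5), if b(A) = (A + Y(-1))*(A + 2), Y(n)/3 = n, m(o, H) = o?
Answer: 0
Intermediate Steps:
Y(n) = 3*n
b(A) = (-3 + A)*(2 + A) (b(A) = (A + 3*(-1))*(A + 2) = (A - 3)*(2 + A) = (-3 + A)*(2 + A))
(3*m(0, 6))*b(5) = (3*0)*(-6 + 5² - 1*5) = 0*(-6 + 25 - 5) = 0*14 = 0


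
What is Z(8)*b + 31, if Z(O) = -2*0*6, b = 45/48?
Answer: 31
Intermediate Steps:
b = 15/16 (b = 45*(1/48) = 15/16 ≈ 0.93750)
Z(O) = 0 (Z(O) = 0*6 = 0)
Z(8)*b + 31 = 0*(15/16) + 31 = 0 + 31 = 31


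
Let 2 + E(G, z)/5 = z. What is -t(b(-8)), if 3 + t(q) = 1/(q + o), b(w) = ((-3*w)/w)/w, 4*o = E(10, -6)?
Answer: 239/77 ≈ 3.1039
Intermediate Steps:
E(G, z) = -10 + 5*z
o = -10 (o = (-10 + 5*(-6))/4 = (-10 - 30)/4 = (¼)*(-40) = -10)
b(w) = -3/w
t(q) = -3 + 1/(-10 + q) (t(q) = -3 + 1/(q - 10) = -3 + 1/(-10 + q))
-t(b(-8)) = -(31 - (-9)/(-8))/(-10 - 3/(-8)) = -(31 - (-9)*(-1)/8)/(-10 - 3*(-⅛)) = -(31 - 3*3/8)/(-10 + 3/8) = -(31 - 9/8)/(-77/8) = -(-8)*239/(77*8) = -1*(-239/77) = 239/77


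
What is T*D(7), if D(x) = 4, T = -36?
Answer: -144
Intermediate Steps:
T*D(7) = -36*4 = -144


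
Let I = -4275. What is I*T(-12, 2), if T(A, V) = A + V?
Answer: 42750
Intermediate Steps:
I*T(-12, 2) = -4275*(-12 + 2) = -4275*(-10) = 42750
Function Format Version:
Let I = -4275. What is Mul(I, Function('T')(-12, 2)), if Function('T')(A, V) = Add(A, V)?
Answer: 42750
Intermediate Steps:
Mul(I, Function('T')(-12, 2)) = Mul(-4275, Add(-12, 2)) = Mul(-4275, -10) = 42750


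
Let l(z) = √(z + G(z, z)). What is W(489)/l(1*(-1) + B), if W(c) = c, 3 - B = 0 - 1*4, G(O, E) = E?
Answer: 163*√3/2 ≈ 141.16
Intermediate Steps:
B = 7 (B = 3 - (0 - 1*4) = 3 - (0 - 4) = 3 - 1*(-4) = 3 + 4 = 7)
l(z) = √2*√z (l(z) = √(z + z) = √(2*z) = √2*√z)
W(489)/l(1*(-1) + B) = 489/((√2*√(1*(-1) + 7))) = 489/((√2*√(-1 + 7))) = 489/((√2*√6)) = 489/((2*√3)) = 489*(√3/6) = 163*√3/2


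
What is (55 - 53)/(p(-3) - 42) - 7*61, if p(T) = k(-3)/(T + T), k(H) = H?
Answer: -35445/83 ≈ -427.05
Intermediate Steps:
p(T) = -3/(2*T) (p(T) = -3/(T + T) = -3/(2*T))
(55 - 53)/(p(-3) - 42) - 7*61 = (55 - 53)/(-3/2/(-3) - 42) - 7*61 = 2/(-3/2*(-⅓) - 42) - 427 = 2/(½ - 42) - 427 = 2/(-83/2) - 427 = 2*(-2/83) - 427 = -4/83 - 427 = -35445/83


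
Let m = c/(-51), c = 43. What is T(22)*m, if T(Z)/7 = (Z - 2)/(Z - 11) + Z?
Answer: -78862/561 ≈ -140.57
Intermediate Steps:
m = -43/51 (m = 43/(-51) = 43*(-1/51) = -43/51 ≈ -0.84314)
T(Z) = 7*Z + 7*(-2 + Z)/(-11 + Z) (T(Z) = 7*((Z - 2)/(Z - 11) + Z) = 7*((-2 + Z)/(-11 + Z) + Z) = 7*(Z + (-2 + Z)/(-11 + Z)) = 7*Z + 7*(-2 + Z)/(-11 + Z))
T(22)*m = (7*(-2 + 22**2 - 10*22)/(-11 + 22))*(-43/51) = (7*(-2 + 484 - 220)/11)*(-43/51) = (7*(1/11)*262)*(-43/51) = (1834/11)*(-43/51) = -78862/561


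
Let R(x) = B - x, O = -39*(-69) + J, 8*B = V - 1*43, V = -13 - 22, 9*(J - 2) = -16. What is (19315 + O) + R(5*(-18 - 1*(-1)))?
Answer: 794933/36 ≈ 22081.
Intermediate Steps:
J = 2/9 (J = 2 + (⅑)*(-16) = 2 - 16/9 = 2/9 ≈ 0.22222)
V = -35
B = -39/4 (B = (-35 - 1*43)/8 = (-35 - 43)/8 = (⅛)*(-78) = -39/4 ≈ -9.7500)
O = 24221/9 (O = -39*(-69) + 2/9 = 2691 + 2/9 = 24221/9 ≈ 2691.2)
R(x) = -39/4 - x
(19315 + O) + R(5*(-18 - 1*(-1))) = (19315 + 24221/9) + (-39/4 - 5*(-18 - 1*(-1))) = 198056/9 + (-39/4 - 5*(-18 + 1)) = 198056/9 + (-39/4 - 5*(-17)) = 198056/9 + (-39/4 - 1*(-85)) = 198056/9 + (-39/4 + 85) = 198056/9 + 301/4 = 794933/36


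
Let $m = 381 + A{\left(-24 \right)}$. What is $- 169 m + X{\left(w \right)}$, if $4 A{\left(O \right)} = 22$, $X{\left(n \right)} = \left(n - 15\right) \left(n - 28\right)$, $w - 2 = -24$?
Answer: $- \frac{126937}{2} \approx -63469.0$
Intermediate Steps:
$w = -22$ ($w = 2 - 24 = -22$)
$X{\left(n \right)} = \left(-28 + n\right) \left(-15 + n\right)$ ($X{\left(n \right)} = \left(-15 + n\right) \left(-28 + n\right) = \left(-28 + n\right) \left(-15 + n\right)$)
$A{\left(O \right)} = \frac{11}{2}$ ($A{\left(O \right)} = \frac{1}{4} \cdot 22 = \frac{11}{2}$)
$m = \frac{773}{2}$ ($m = 381 + \frac{11}{2} = \frac{773}{2} \approx 386.5$)
$- 169 m + X{\left(w \right)} = \left(-169\right) \frac{773}{2} + \left(420 + \left(-22\right)^{2} - -946\right) = - \frac{130637}{2} + \left(420 + 484 + 946\right) = - \frac{130637}{2} + 1850 = - \frac{126937}{2}$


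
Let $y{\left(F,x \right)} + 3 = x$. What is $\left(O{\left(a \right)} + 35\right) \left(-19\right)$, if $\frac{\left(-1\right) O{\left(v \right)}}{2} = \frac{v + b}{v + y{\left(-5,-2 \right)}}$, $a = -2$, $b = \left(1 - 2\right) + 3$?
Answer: $-665$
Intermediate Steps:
$y{\left(F,x \right)} = -3 + x$
$b = 2$ ($b = -1 + 3 = 2$)
$O{\left(v \right)} = - \frac{2 \left(2 + v\right)}{-5 + v}$ ($O{\left(v \right)} = - 2 \frac{v + 2}{v - 5} = - 2 \frac{2 + v}{v - 5} = - 2 \frac{2 + v}{-5 + v} = - \frac{2 \left(2 + v\right)}{-5 + v}$)
$\left(O{\left(a \right)} + 35\right) \left(-19\right) = \left(\frac{2 \left(-2 - -2\right)}{-5 - 2} + 35\right) \left(-19\right) = \left(\frac{2 \left(-2 + 2\right)}{-7} + 35\right) \left(-19\right) = \left(2 \left(- \frac{1}{7}\right) 0 + 35\right) \left(-19\right) = \left(0 + 35\right) \left(-19\right) = 35 \left(-19\right) = -665$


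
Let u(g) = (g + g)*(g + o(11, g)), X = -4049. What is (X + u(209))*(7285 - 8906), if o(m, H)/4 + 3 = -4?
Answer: -116078189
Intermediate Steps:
o(m, H) = -28 (o(m, H) = -12 + 4*(-4) = -12 - 16 = -28)
u(g) = 2*g*(-28 + g) (u(g) = (g + g)*(g - 28) = (2*g)*(-28 + g) = 2*g*(-28 + g))
(X + u(209))*(7285 - 8906) = (-4049 + 2*209*(-28 + 209))*(7285 - 8906) = (-4049 + 2*209*181)*(-1621) = (-4049 + 75658)*(-1621) = 71609*(-1621) = -116078189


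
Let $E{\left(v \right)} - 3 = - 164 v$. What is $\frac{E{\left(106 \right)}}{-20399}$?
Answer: $\frac{17381}{20399} \approx 0.85205$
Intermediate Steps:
$E{\left(v \right)} = 3 - 164 v$
$\frac{E{\left(106 \right)}}{-20399} = \frac{3 - 17384}{-20399} = \left(3 - 17384\right) \left(- \frac{1}{20399}\right) = \left(-17381\right) \left(- \frac{1}{20399}\right) = \frac{17381}{20399}$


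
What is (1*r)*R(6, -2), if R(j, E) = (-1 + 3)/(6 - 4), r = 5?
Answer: 5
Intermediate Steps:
R(j, E) = 1 (R(j, E) = 2/2 = 2*(½) = 1)
(1*r)*R(6, -2) = (1*5)*1 = 5*1 = 5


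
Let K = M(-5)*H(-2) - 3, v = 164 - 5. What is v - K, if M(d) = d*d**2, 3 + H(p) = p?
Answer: -463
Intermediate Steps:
H(p) = -3 + p
v = 159
M(d) = d**3
K = 622 (K = (-5)**3*(-3 - 2) - 3 = -125*(-5) - 3 = 625 - 3 = 622)
v - K = 159 - 1*622 = 159 - 622 = -463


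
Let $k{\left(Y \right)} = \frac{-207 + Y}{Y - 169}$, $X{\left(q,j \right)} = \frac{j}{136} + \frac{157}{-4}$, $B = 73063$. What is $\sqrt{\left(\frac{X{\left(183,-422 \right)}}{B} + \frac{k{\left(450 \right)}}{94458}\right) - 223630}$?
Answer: $\frac{23 i \sqrt{51052246652051949251466075466}}{10989305149186} \approx 472.9 i$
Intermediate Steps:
$X{\left(q,j \right)} = - \frac{157}{4} + \frac{j}{136}$ ($X{\left(q,j \right)} = j \frac{1}{136} + 157 \left(- \frac{1}{4}\right) = \frac{j}{136} - \frac{157}{4} = - \frac{157}{4} + \frac{j}{136}$)
$k{\left(Y \right)} = \frac{-207 + Y}{-169 + Y}$
$\sqrt{\left(\frac{X{\left(183,-422 \right)}}{B} + \frac{k{\left(450 \right)}}{94458}\right) - 223630} = \sqrt{\left(\frac{- \frac{157}{4} + \frac{1}{136} \left(-422\right)}{73063} + \frac{\frac{1}{-169 + 450} \left(-207 + 450\right)}{94458}\right) - 223630} = \sqrt{\left(\left(- \frac{157}{4} - \frac{211}{68}\right) \frac{1}{73063} + \frac{1}{281} \cdot 243 \cdot \frac{1}{94458}\right) - 223630} = \sqrt{\left(\left(- \frac{720}{17}\right) \frac{1}{73063} + \frac{1}{281} \cdot 243 \cdot \frac{1}{94458}\right) - 223630} = \sqrt{\left(- \frac{720}{1242071} + \frac{243}{281} \cdot \frac{1}{94458}\right) - 223630} = \sqrt{\left(- \frac{720}{1242071} + \frac{81}{8847566}\right) - 223630} = \sqrt{- \frac{6269639769}{10989305149186} - 223630} = \sqrt{- \frac{2457538316782104949}{10989305149186}} = \frac{23 i \sqrt{51052246652051949251466075466}}{10989305149186}$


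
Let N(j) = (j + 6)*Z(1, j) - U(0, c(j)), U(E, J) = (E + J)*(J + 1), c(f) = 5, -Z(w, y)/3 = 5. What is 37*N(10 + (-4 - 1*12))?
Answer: -1110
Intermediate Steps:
Z(w, y) = -15 (Z(w, y) = -3*5 = -15)
U(E, J) = (1 + J)*(E + J) (U(E, J) = (E + J)*(1 + J) = (1 + J)*(E + J))
N(j) = -120 - 15*j (N(j) = (j + 6)*(-15) - (0 + 5 + 5**2 + 0*5) = (6 + j)*(-15) - (0 + 5 + 25 + 0) = (-90 - 15*j) - 1*30 = (-90 - 15*j) - 30 = -120 - 15*j)
37*N(10 + (-4 - 1*12)) = 37*(-120 - 15*(10 + (-4 - 1*12))) = 37*(-120 - 15*(10 + (-4 - 12))) = 37*(-120 - 15*(10 - 16)) = 37*(-120 - 15*(-6)) = 37*(-120 + 90) = 37*(-30) = -1110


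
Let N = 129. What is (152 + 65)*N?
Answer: 27993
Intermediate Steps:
(152 + 65)*N = (152 + 65)*129 = 217*129 = 27993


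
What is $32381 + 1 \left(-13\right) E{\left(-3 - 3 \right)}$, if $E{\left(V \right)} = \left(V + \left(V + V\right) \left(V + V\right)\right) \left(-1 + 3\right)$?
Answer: $28793$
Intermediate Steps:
$E{\left(V \right)} = 2 V + 8 V^{2}$ ($E{\left(V \right)} = \left(V + 2 V 2 V\right) 2 = \left(V + 4 V^{2}\right) 2 = 2 V + 8 V^{2}$)
$32381 + 1 \left(-13\right) E{\left(-3 - 3 \right)} = 32381 + 1 \left(-13\right) 2 \left(-3 - 3\right) \left(1 + 4 \left(-3 - 3\right)\right) = 32381 - 13 \cdot 2 \left(-3 - 3\right) \left(1 + 4 \left(-3 - 3\right)\right) = 32381 - 13 \cdot 2 \left(-6\right) \left(1 + 4 \left(-6\right)\right) = 32381 - 13 \cdot 2 \left(-6\right) \left(1 - 24\right) = 32381 - 13 \cdot 2 \left(-6\right) \left(-23\right) = 32381 - 3588 = 28793$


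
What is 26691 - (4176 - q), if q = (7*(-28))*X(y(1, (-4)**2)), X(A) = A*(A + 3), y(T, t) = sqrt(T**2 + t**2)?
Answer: -27857 - 588*sqrt(257) ≈ -37283.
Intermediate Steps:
X(A) = A*(3 + A)
q = -196*sqrt(257)*(3 + sqrt(257)) (q = (7*(-28))*(sqrt(1**2 + ((-4)**2)**2)*(3 + sqrt(1**2 + ((-4)**2)**2))) = -196*sqrt(1 + 16**2)*(3 + sqrt(1 + 16**2)) = -196*sqrt(1 + 256)*(3 + sqrt(1 + 256)) = -196*sqrt(257)*(3 + sqrt(257)) ≈ -59798.)
26691 - (4176 - q) = 26691 - (4176 - (-50372 - 588*sqrt(257))) = 26691 - (4176 + (50372 + 588*sqrt(257))) = 26691 - (54548 + 588*sqrt(257)) = 26691 + (-54548 - 588*sqrt(257)) = -27857 - 588*sqrt(257)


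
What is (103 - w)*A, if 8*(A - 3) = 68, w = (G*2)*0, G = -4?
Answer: 2369/2 ≈ 1184.5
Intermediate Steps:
w = 0 (w = -4*2*0 = -8*0 = 0)
A = 23/2 (A = 3 + (⅛)*68 = 3 + 17/2 = 23/2 ≈ 11.500)
(103 - w)*A = (103 - 1*0)*(23/2) = (103 + 0)*(23/2) = 103*(23/2) = 2369/2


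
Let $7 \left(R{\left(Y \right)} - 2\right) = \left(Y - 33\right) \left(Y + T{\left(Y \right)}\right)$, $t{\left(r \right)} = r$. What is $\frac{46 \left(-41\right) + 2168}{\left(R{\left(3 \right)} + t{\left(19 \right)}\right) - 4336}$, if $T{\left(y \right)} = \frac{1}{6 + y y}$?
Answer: $- \frac{658}{10099} \approx -0.065155$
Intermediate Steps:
$T{\left(y \right)} = \frac{1}{6 + y^{2}}$
$R{\left(Y \right)} = 2 + \frac{\left(-33 + Y\right) \left(Y + \frac{1}{6 + Y^{2}}\right)}{7}$ ($R{\left(Y \right)} = 2 + \frac{\left(Y - 33\right) \left(Y + \frac{1}{6 + Y^{2}}\right)}{7} = 2 + \frac{\left(-33 + Y\right) \left(Y + \frac{1}{6 + Y^{2}}\right)}{7}$)
$\frac{46 \left(-41\right) + 2168}{\left(R{\left(3 \right)} + t{\left(19 \right)}\right) - 4336} = \frac{46 \left(-41\right) + 2168}{\left(\frac{-33 + 3 + \left(6 + 3^{2}\right) \left(14 + 3^{2} - 99\right)}{7 \left(6 + 3^{2}\right)} + 19\right) - 4336} = \frac{-1886 + 2168}{\left(\frac{-33 + 3 + \left(6 + 9\right) \left(14 + 9 - 99\right)}{7 \left(6 + 9\right)} + 19\right) - 4336} = \frac{282}{\left(\frac{-33 + 3 + 15 \left(-76\right)}{7 \cdot 15} + 19\right) - 4336} = \frac{282}{\left(\frac{1}{7} \cdot \frac{1}{15} \left(-33 + 3 - 1140\right) + 19\right) - 4336} = \frac{282}{\left(\frac{1}{7} \cdot \frac{1}{15} \left(-1170\right) + 19\right) - 4336} = \frac{282}{\left(- \frac{78}{7} + 19\right) - 4336} = \frac{282}{\frac{55}{7} - 4336} = \frac{282}{- \frac{30297}{7}} = 282 \left(- \frac{7}{30297}\right) = - \frac{658}{10099}$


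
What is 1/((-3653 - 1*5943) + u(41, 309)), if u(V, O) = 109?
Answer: -1/9487 ≈ -0.00010541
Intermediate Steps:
1/((-3653 - 1*5943) + u(41, 309)) = 1/((-3653 - 1*5943) + 109) = 1/((-3653 - 5943) + 109) = 1/(-9596 + 109) = 1/(-9487) = -1/9487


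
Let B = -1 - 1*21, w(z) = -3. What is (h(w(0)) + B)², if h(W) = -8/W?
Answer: 3364/9 ≈ 373.78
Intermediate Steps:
B = -22 (B = -1 - 21 = -22)
(h(w(0)) + B)² = (-8/(-3) - 22)² = (-8*(-⅓) - 22)² = (8/3 - 22)² = (-58/3)² = 3364/9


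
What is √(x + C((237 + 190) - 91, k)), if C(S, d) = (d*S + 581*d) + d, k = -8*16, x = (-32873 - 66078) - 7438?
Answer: 3*I*√24877 ≈ 473.17*I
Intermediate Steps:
x = -106389 (x = -98951 - 7438 = -106389)
k = -128
C(S, d) = 582*d + S*d (C(S, d) = (S*d + 581*d) + d = (581*d + S*d) + d = 582*d + S*d)
√(x + C((237 + 190) - 91, k)) = √(-106389 - 128*(582 + ((237 + 190) - 91))) = √(-106389 - 128*(582 + (427 - 91))) = √(-106389 - 128*(582 + 336)) = √(-106389 - 128*918) = √(-106389 - 117504) = √(-223893) = 3*I*√24877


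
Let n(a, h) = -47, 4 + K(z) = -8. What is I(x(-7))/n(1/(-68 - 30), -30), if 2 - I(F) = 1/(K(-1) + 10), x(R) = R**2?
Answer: -5/94 ≈ -0.053191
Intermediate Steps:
K(z) = -12 (K(z) = -4 - 8 = -12)
I(F) = 5/2 (I(F) = 2 - 1/(-12 + 10) = 2 - 1/(-2) = 2 - 1*(-1/2) = 2 + 1/2 = 5/2)
I(x(-7))/n(1/(-68 - 30), -30) = (5/2)/(-47) = (5/2)*(-1/47) = -5/94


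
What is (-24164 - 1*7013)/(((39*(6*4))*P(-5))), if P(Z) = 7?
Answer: -31177/6552 ≈ -4.7584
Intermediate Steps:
(-24164 - 1*7013)/(((39*(6*4))*P(-5))) = (-24164 - 1*7013)/(((39*(6*4))*7)) = (-24164 - 7013)/(((39*24)*7)) = -31177/(936*7) = -31177/6552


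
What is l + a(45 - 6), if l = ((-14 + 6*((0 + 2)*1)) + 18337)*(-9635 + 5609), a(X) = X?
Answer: -73816671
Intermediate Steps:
l = -73816710 (l = ((-14 + 6*(2*1)) + 18337)*(-4026) = ((-14 + 6*2) + 18337)*(-4026) = ((-14 + 12) + 18337)*(-4026) = (-2 + 18337)*(-4026) = 18335*(-4026) = -73816710)
l + a(45 - 6) = -73816710 + (45 - 6) = -73816710 + 39 = -73816671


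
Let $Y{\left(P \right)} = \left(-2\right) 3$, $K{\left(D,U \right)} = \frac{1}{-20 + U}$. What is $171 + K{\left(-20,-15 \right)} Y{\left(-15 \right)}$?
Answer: $\frac{5991}{35} \approx 171.17$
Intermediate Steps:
$Y{\left(P \right)} = -6$
$171 + K{\left(-20,-15 \right)} Y{\left(-15 \right)} = 171 + \frac{1}{-20 - 15} \left(-6\right) = 171 + \frac{1}{-35} \left(-6\right) = 171 - - \frac{6}{35} = 171 + \frac{6}{35} = \frac{5991}{35}$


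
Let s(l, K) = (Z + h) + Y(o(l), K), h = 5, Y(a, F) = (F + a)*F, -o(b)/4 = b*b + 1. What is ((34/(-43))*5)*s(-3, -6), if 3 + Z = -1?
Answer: -47090/43 ≈ -1095.1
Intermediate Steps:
Z = -4 (Z = -3 - 1 = -4)
o(b) = -4 - 4*b**2 (o(b) = -4*(b*b + 1) = -4*(b**2 + 1) = -4*(1 + b**2) = -4 - 4*b**2)
Y(a, F) = F*(F + a)
s(l, K) = 1 + K*(-4 + K - 4*l**2) (s(l, K) = (-4 + 5) + K*(K + (-4 - 4*l**2)) = 1 + K*(-4 + K - 4*l**2))
((34/(-43))*5)*s(-3, -6) = ((34/(-43))*5)*(1 - 1*(-6)*(4 - 1*(-6) + 4*(-3)**2)) = ((34*(-1/43))*5)*(1 - 1*(-6)*(4 + 6 + 4*9)) = (-34/43*5)*(1 - 1*(-6)*(4 + 6 + 36)) = -170*(1 - 1*(-6)*46)/43 = -170*(1 + 276)/43 = -170/43*277 = -47090/43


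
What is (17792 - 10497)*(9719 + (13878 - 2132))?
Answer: 156587175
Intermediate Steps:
(17792 - 10497)*(9719 + (13878 - 2132)) = 7295*(9719 + 11746) = 7295*21465 = 156587175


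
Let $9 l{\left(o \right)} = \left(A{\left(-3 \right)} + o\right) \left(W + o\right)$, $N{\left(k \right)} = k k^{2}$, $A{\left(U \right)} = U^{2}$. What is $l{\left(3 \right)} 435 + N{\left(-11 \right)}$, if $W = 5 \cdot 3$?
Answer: $9109$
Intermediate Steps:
$W = 15$
$N{\left(k \right)} = k^{3}$
$l{\left(o \right)} = \frac{\left(9 + o\right) \left(15 + o\right)}{9}$ ($l{\left(o \right)} = \frac{\left(\left(-3\right)^{2} + o\right) \left(15 + o\right)}{9} = \frac{\left(9 + o\right) \left(15 + o\right)}{9}$)
$l{\left(3 \right)} 435 + N{\left(-11 \right)} = \left(15 + \frac{3^{2}}{9} + \frac{8}{3} \cdot 3\right) 435 + \left(-11\right)^{3} = \left(15 + \frac{1}{9} \cdot 9 + 8\right) 435 - 1331 = \left(15 + 1 + 8\right) 435 - 1331 = 24 \cdot 435 - 1331 = 10440 - 1331 = 9109$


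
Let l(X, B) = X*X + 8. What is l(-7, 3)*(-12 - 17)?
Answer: -1653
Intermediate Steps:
l(X, B) = 8 + X² (l(X, B) = X² + 8 = 8 + X²)
l(-7, 3)*(-12 - 17) = (8 + (-7)²)*(-12 - 17) = (8 + 49)*(-29) = 57*(-29) = -1653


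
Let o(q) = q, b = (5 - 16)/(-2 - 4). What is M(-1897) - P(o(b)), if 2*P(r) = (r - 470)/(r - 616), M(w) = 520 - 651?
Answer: -968279/7370 ≈ -131.38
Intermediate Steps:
M(w) = -131
b = 11/6 (b = -11/(-6) = -11*(-1/6) = 11/6 ≈ 1.8333)
P(r) = (-470 + r)/(2*(-616 + r)) (P(r) = ((r - 470)/(r - 616))/2 = ((-470 + r)/(-616 + r))/2 = (-470 + r)/(2*(-616 + r)))
M(-1897) - P(o(b)) = -131 - (-470 + 11/6)/(2*(-616 + 11/6)) = -131 - (-2809)/(2*(-3685/6)*6) = -131 - (-6)*(-2809)/(2*3685*6) = -131 - 1*2809/7370 = -131 - 2809/7370 = -968279/7370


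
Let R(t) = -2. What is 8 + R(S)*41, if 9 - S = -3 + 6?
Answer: -74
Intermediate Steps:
S = 6 (S = 9 - (-3 + 6) = 9 - 1*3 = 9 - 3 = 6)
8 + R(S)*41 = 8 - 2*41 = 8 - 82 = -74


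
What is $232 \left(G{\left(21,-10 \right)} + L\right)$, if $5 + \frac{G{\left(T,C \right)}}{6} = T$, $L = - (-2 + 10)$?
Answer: $20416$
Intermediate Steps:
$L = -8$ ($L = \left(-1\right) 8 = -8$)
$G{\left(T,C \right)} = -30 + 6 T$
$232 \left(G{\left(21,-10 \right)} + L\right) = 232 \left(\left(-30 + 6 \cdot 21\right) - 8\right) = 232 \left(\left(-30 + 126\right) - 8\right) = 232 \left(96 - 8\right) = 232 \cdot 88 = 20416$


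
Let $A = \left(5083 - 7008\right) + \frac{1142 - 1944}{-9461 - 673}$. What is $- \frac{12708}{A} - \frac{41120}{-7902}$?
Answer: $\frac{227472022538}{19268185437} \approx 11.806$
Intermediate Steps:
$A = - \frac{9753574}{5067}$ ($A = \left(5083 - 7008\right) - \frac{802}{-10134} = -1925 - - \frac{401}{5067} = -1925 + \frac{401}{5067} = - \frac{9753574}{5067} \approx -1924.9$)
$- \frac{12708}{A} - \frac{41120}{-7902} = - \frac{12708}{- \frac{9753574}{5067}} - \frac{41120}{-7902} = \left(-12708\right) \left(- \frac{5067}{9753574}\right) - - \frac{20560}{3951} = \frac{32195718}{4876787} + \frac{20560}{3951} = \frac{227472022538}{19268185437}$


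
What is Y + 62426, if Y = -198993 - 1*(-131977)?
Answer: -4590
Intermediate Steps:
Y = -67016 (Y = -198993 + 131977 = -67016)
Y + 62426 = -67016 + 62426 = -4590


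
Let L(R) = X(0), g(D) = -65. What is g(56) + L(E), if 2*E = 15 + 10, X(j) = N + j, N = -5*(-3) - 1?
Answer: -51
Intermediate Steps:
N = 14 (N = 15 - 1 = 14)
X(j) = 14 + j
E = 25/2 (E = (15 + 10)/2 = (½)*25 = 25/2 ≈ 12.500)
L(R) = 14 (L(R) = 14 + 0 = 14)
g(56) + L(E) = -65 + 14 = -51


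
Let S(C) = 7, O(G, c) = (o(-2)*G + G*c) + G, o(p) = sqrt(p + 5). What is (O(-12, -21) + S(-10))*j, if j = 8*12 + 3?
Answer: 24453 - 1188*sqrt(3) ≈ 22395.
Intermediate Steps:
j = 99 (j = 96 + 3 = 99)
o(p) = sqrt(5 + p)
O(G, c) = G + G*c + G*sqrt(3) (O(G, c) = (sqrt(5 - 2)*G + G*c) + G = (sqrt(3)*G + G*c) + G = (G*sqrt(3) + G*c) + G = (G*c + G*sqrt(3)) + G = G + G*c + G*sqrt(3))
(O(-12, -21) + S(-10))*j = (-12*(1 - 21 + sqrt(3)) + 7)*99 = (-12*(-20 + sqrt(3)) + 7)*99 = ((240 - 12*sqrt(3)) + 7)*99 = (247 - 12*sqrt(3))*99 = 24453 - 1188*sqrt(3)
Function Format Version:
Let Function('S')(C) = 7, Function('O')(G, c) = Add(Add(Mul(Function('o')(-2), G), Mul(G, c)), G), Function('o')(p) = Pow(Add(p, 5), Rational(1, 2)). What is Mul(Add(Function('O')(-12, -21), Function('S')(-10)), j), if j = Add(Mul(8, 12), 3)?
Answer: Add(24453, Mul(-1188, Pow(3, Rational(1, 2)))) ≈ 22395.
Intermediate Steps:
j = 99 (j = Add(96, 3) = 99)
Function('o')(p) = Pow(Add(5, p), Rational(1, 2))
Function('O')(G, c) = Add(G, Mul(G, c), Mul(G, Pow(3, Rational(1, 2)))) (Function('O')(G, c) = Add(Add(Mul(Pow(Add(5, -2), Rational(1, 2)), G), Mul(G, c)), G) = Add(Add(Mul(Pow(3, Rational(1, 2)), G), Mul(G, c)), G) = Add(Add(Mul(G, Pow(3, Rational(1, 2))), Mul(G, c)), G) = Add(Add(Mul(G, c), Mul(G, Pow(3, Rational(1, 2)))), G) = Add(G, Mul(G, c), Mul(G, Pow(3, Rational(1, 2)))))
Mul(Add(Function('O')(-12, -21), Function('S')(-10)), j) = Mul(Add(Mul(-12, Add(1, -21, Pow(3, Rational(1, 2)))), 7), 99) = Mul(Add(Mul(-12, Add(-20, Pow(3, Rational(1, 2)))), 7), 99) = Mul(Add(Add(240, Mul(-12, Pow(3, Rational(1, 2)))), 7), 99) = Mul(Add(247, Mul(-12, Pow(3, Rational(1, 2)))), 99) = Add(24453, Mul(-1188, Pow(3, Rational(1, 2))))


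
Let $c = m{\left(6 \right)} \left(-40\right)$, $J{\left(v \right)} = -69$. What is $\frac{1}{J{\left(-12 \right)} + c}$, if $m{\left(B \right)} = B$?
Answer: $- \frac{1}{309} \approx -0.0032362$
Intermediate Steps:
$c = -240$ ($c = 6 \left(-40\right) = -240$)
$\frac{1}{J{\left(-12 \right)} + c} = \frac{1}{-69 - 240} = \frac{1}{-309} = - \frac{1}{309}$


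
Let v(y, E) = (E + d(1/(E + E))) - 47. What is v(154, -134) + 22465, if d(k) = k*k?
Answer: 1600526017/71824 ≈ 22284.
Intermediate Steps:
d(k) = k²
v(y, E) = -47 + E + 1/(4*E²) (v(y, E) = (E + (1/(E + E))²) - 47 = (E + (1/(2*E))²) - 47 = (E + 1/(4*E²)) - 47 = -47 + E + 1/(4*E²))
v(154, -134) + 22465 = (-47 - 134 + (¼)/(-134)²) + 22465 = (-47 - 134 + (¼)*(1/17956)) + 22465 = (-47 - 134 + 1/71824) + 22465 = -13000143/71824 + 22465 = 1600526017/71824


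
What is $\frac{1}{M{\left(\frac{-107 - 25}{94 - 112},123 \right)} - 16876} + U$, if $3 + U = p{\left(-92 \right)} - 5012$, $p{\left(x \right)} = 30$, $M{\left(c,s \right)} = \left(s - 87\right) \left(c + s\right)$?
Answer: $- \frac{60737241}{12184} \approx -4985.0$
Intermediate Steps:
$M{\left(c,s \right)} = \left(-87 + s\right) \left(c + s\right)$
$U = -4985$ ($U = -3 + \left(30 - 5012\right) = -3 - 4982 = -4985$)
$\frac{1}{M{\left(\frac{-107 - 25}{94 - 112},123 \right)} - 16876} + U = \frac{1}{\left(123^{2} - 87 \frac{-107 - 25}{94 - 112} - 10701 + \frac{-107 - 25}{94 - 112} \cdot 123\right) - 16876} - 4985 = \frac{1}{\left(15129 - 87 \left(- \frac{132}{-18}\right) - 10701 + - \frac{132}{-18} \cdot 123\right) - 16876} - 4985 = \frac{1}{\left(15129 - 87 \left(\left(-132\right) \left(- \frac{1}{18}\right)\right) - 10701 + \left(-132\right) \left(- \frac{1}{18}\right) 123\right) - 16876} - 4985 = \frac{1}{\left(15129 - 638 - 10701 + \frac{22}{3} \cdot 123\right) - 16876} - 4985 = \frac{1}{\left(15129 - 638 - 10701 + 902\right) - 16876} - 4985 = \frac{1}{4692 - 16876} - 4985 = \frac{1}{-12184} - 4985 = - \frac{1}{12184} - 4985 = - \frac{60737241}{12184}$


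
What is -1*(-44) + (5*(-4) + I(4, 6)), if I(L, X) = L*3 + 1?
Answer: 37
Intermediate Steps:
I(L, X) = 1 + 3*L (I(L, X) = 3*L + 1 = 1 + 3*L)
-1*(-44) + (5*(-4) + I(4, 6)) = -1*(-44) + (5*(-4) + (1 + 3*4)) = 44 + (-20 + (1 + 12)) = 44 + (-20 + 13) = 44 - 7 = 37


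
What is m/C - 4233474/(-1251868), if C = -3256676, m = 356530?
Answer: 833795292149/254808029423 ≈ 3.2722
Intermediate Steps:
m/C - 4233474/(-1251868) = 356530/(-3256676) - 4233474/(-1251868) = 356530*(-1/3256676) - 4233474*(-1/1251868) = -178265/1628338 + 2116737/625934 = 833795292149/254808029423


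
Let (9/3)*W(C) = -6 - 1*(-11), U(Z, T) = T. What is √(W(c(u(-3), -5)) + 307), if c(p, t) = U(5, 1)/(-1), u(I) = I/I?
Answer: √2778/3 ≈ 17.569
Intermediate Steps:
u(I) = 1
c(p, t) = -1 (c(p, t) = 1/(-1) = 1*(-1) = -1)
W(C) = 5/3 (W(C) = (-6 - 1*(-11))/3 = (-6 + 11)/3 = (⅓)*5 = 5/3)
√(W(c(u(-3), -5)) + 307) = √(5/3 + 307) = √(926/3) = √2778/3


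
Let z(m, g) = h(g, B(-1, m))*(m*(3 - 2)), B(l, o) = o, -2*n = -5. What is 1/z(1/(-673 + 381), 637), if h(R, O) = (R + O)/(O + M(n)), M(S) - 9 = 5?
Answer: -1193404/186003 ≈ -6.4160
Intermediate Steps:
n = 5/2 (n = -1/2*(-5) = 5/2 ≈ 2.5000)
M(S) = 14 (M(S) = 9 + 5 = 14)
h(R, O) = (O + R)/(14 + O) (h(R, O) = (R + O)/(O + 14) = (O + R)/(14 + O))
z(m, g) = m*(g + m)/(14 + m) (z(m, g) = ((m + g)/(14 + m))*(m*(3 - 2)) = ((g + m)/(14 + m))*(m*1) = ((g + m)/(14 + m))*m = m*(g + m)/(14 + m))
1/z(1/(-673 + 381), 637) = 1/((637 + 1/(-673 + 381))/((-673 + 381)*(14 + 1/(-673 + 381)))) = 1/((637 + 1/(-292))/((-292)*(14 + 1/(-292)))) = 1/(-(637 - 1/292)/(292*(14 - 1/292))) = 1/(-1/292*186003/292/4087/292) = 1/(-1/292*292/4087*186003/292) = 1/(-186003/1193404) = -1193404/186003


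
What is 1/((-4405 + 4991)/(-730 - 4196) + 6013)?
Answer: 2463/14809726 ≈ 0.00016631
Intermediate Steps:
1/((-4405 + 4991)/(-730 - 4196) + 6013) = 1/(586/(-4926) + 6013) = 1/(586*(-1/4926) + 6013) = 1/(-293/2463 + 6013) = 1/(14809726/2463) = 2463/14809726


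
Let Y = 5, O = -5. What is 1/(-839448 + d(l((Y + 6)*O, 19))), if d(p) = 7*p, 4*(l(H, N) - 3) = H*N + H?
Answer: -1/841352 ≈ -1.1886e-6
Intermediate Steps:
l(H, N) = 3 + H/4 + H*N/4 (l(H, N) = 3 + (H*N + H)/4 = 3 + (H + H*N)/4 = 3 + (H/4 + H*N/4) = 3 + H/4 + H*N/4)
1/(-839448 + d(l((Y + 6)*O, 19))) = 1/(-839448 + 7*(3 + ((5 + 6)*(-5))/4 + (¼)*((5 + 6)*(-5))*19)) = 1/(-839448 + 7*(3 + (11*(-5))/4 + (¼)*(11*(-5))*19)) = 1/(-839448 + 7*(3 + (¼)*(-55) + (¼)*(-55)*19)) = 1/(-839448 + 7*(3 - 55/4 - 1045/4)) = 1/(-839448 + 7*(-272)) = 1/(-839448 - 1904) = 1/(-841352) = -1/841352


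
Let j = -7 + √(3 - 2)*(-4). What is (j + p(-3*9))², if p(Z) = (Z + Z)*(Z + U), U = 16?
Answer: 339889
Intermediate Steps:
p(Z) = 2*Z*(16 + Z) (p(Z) = (Z + Z)*(Z + 16) = (2*Z)*(16 + Z) = 2*Z*(16 + Z))
j = -11 (j = -7 + √1*(-4) = -7 + 1*(-4) = -7 - 4 = -11)
(j + p(-3*9))² = (-11 + 2*(-3*9)*(16 - 3*9))² = (-11 + 2*(-27)*(16 - 27))² = (-11 + 2*(-27)*(-11))² = (-11 + 594)² = 583² = 339889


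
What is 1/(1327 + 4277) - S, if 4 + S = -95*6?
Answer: 3216697/5604 ≈ 574.00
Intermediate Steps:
S = -574 (S = -4 - 95*6 = -4 - 570 = -574)
1/(1327 + 4277) - S = 1/(1327 + 4277) - 1*(-574) = 1/5604 + 574 = 3216697/5604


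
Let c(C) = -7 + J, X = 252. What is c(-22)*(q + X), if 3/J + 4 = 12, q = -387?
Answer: 7155/8 ≈ 894.38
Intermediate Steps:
J = 3/8 (J = 3/(-4 + 12) = 3/8 ≈ 0.37500)
c(C) = -53/8 (c(C) = -7 + 3/8 = -53/8)
c(-22)*(q + X) = -53*(-387 + 252)/8 = -53/8*(-135) = 7155/8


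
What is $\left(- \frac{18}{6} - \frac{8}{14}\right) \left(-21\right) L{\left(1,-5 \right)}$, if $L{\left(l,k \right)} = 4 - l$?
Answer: $225$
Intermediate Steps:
$\left(- \frac{18}{6} - \frac{8}{14}\right) \left(-21\right) L{\left(1,-5 \right)} = \left(- \frac{18}{6} - \frac{8}{14}\right) \left(-21\right) \left(4 - 1\right) = \left(\left(-18\right) \frac{1}{6} - \frac{4}{7}\right) \left(-21\right) \left(4 - 1\right) = \left(-3 - \frac{4}{7}\right) \left(-21\right) 3 = \left(- \frac{25}{7}\right) \left(-21\right) 3 = 75 \cdot 3 = 225$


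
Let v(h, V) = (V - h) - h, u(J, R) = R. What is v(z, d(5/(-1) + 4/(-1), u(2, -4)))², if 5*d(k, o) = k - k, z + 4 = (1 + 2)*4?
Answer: 256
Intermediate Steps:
z = 8 (z = -4 + (1 + 2)*4 = -4 + 3*4 = -4 + 12 = 8)
d(k, o) = 0 (d(k, o) = (k - k)/5 = (⅕)*0 = 0)
v(h, V) = V - 2*h
v(z, d(5/(-1) + 4/(-1), u(2, -4)))² = (0 - 2*8)² = (0 - 16)² = (-16)² = 256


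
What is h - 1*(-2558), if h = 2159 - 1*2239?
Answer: 2478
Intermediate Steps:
h = -80 (h = 2159 - 2239 = -80)
h - 1*(-2558) = -80 - 1*(-2558) = -80 + 2558 = 2478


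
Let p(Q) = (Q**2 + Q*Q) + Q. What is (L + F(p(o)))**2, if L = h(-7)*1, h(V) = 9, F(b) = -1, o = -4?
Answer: 64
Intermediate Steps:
p(Q) = Q + 2*Q**2 (p(Q) = (Q**2 + Q**2) + Q = 2*Q**2 + Q = Q + 2*Q**2)
L = 9 (L = 9*1 = 9)
(L + F(p(o)))**2 = (9 - 1)**2 = 8**2 = 64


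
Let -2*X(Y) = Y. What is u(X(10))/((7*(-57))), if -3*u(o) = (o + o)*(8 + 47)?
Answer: -550/1197 ≈ -0.45948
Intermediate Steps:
X(Y) = -Y/2
u(o) = -110*o/3 (u(o) = -(o + o)*(8 + 47)/3 = -2*o*55/3 = -110*o/3)
u(X(10))/((7*(-57))) = (-(-55)*10/3)/((7*(-57))) = -110/3*(-5)/(-399) = (550/3)*(-1/399) = -550/1197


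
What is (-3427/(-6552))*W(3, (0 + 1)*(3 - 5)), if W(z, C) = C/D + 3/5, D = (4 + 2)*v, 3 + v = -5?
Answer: 37697/112320 ≈ 0.33562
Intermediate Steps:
v = -8 (v = -3 - 5 = -8)
D = -48 (D = (4 + 2)*(-8) = 6*(-8) = -48)
W(z, C) = 3/5 - C/48 (W(z, C) = C/(-48) + 3/5 = C*(-1/48) + 3*(1/5) = -C/48 + 3/5 = 3/5 - C/48)
(-3427/(-6552))*W(3, (0 + 1)*(3 - 5)) = (-3427/(-6552))*(3/5 - (0 + 1)*(3 - 5)/48) = (-3427*(-1/6552))*(3/5 - (-2)/48) = 3427*(3/5 - 1/48*(-2))/6552 = 3427*(3/5 + 1/24)/6552 = (3427/6552)*(77/120) = 37697/112320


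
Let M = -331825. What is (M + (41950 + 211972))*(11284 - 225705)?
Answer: 16704039163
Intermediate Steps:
(M + (41950 + 211972))*(11284 - 225705) = (-331825 + (41950 + 211972))*(11284 - 225705) = (-331825 + 253922)*(-214421) = -77903*(-214421) = 16704039163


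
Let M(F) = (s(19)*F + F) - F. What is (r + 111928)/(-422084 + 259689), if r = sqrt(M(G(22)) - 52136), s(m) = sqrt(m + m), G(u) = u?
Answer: -111928/162395 - I*sqrt(52136 - 22*sqrt(38))/162395 ≈ -0.68923 - 0.0014042*I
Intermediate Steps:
s(m) = sqrt(2)*sqrt(m) (s(m) = sqrt(2*m) = sqrt(2)*sqrt(m))
M(F) = F*sqrt(38) (M(F) = ((sqrt(2)*sqrt(19))*F + F) - F = (sqrt(38)*F + F) - F = (F*sqrt(38) + F) - F = (F + F*sqrt(38)) - F = F*sqrt(38))
r = sqrt(-52136 + 22*sqrt(38)) (r = sqrt(22*sqrt(38) - 52136) = sqrt(-52136 + 22*sqrt(38)) ≈ 228.04*I)
(r + 111928)/(-422084 + 259689) = (sqrt(-52136 + 22*sqrt(38)) + 111928)/(-422084 + 259689) = (111928 + sqrt(-52136 + 22*sqrt(38)))/(-162395) = (111928 + sqrt(-52136 + 22*sqrt(38)))*(-1/162395) = -111928/162395 - sqrt(-52136 + 22*sqrt(38))/162395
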